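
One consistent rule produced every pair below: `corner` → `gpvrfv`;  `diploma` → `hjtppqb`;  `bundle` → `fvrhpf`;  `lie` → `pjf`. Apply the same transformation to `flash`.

Vowels shift forward by 1 and consonants shift forward by 4.
For flash: f(cons)+4=j, l(cons)+4=p, a(vowel)+1=b, s(cons)+4=w, h(cons)+4=l.

jpbwl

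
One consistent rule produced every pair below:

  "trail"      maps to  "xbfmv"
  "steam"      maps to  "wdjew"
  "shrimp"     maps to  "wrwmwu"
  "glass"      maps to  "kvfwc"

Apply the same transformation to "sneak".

The shifts repeat in a cycle of length 3: positions 0,1,… shift by +4, +10, +5, then the pattern repeats.
Applying it to sneak: s+4=w, n+10=x, e+5=j, a+4=e, k+10=u.

wxjeu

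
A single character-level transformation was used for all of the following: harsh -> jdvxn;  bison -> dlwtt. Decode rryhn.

pouch

In harsh: h→j is +2, a→d is +3, r→v is +4, s→x is +5 — the shift increases by 1 each position. The shift increases by 1 at each position, starting from +2: 2, 3, 4, ….
Decoding rryhn: r−2=p, r−3=o, y−4=u, h−5=c, n−6=h.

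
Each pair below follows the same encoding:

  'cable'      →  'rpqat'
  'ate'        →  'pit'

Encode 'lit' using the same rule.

axi

Every letter moves 15 places later in the alphabet, wrapping around z→a.
Applying it to lit: l+15=a, i+15=x, t+15=i.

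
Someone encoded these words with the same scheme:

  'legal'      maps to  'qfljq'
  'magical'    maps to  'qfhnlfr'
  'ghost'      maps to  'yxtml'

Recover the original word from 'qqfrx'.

Read the word backwards and shift each letter +5.
Decoding qqfrx: shift back: q−5=l, q−5=l, f−5=a, r−5=m, x−5=s → llams; then reverse → small.

small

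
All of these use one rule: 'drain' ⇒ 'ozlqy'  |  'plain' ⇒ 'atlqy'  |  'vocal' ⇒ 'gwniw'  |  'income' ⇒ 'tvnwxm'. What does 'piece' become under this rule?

The shifts repeat in a cycle of length 2: positions 0,1,… shift by +11, +8, then the pattern repeats.
Applying it to piece: p+11=a, i+8=q, e+11=p, c+8=k, e+11=p.

aqpkp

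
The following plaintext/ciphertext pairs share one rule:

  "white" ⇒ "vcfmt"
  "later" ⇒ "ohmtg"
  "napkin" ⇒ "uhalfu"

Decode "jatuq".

spend

This is an affine cipher: with a=0,…,z=25, each position x becomes (3x+7) mod 26.
Undoing it on jatuq: j(9)→9·(9−7)≡18=s; a(0)→9·(0−7)≡15=p; t(19)→9·(19−7)≡4=e; u(20)→9·(20−7)≡13=n; q(16)→9·(16−7)≡3=d (all mod 26).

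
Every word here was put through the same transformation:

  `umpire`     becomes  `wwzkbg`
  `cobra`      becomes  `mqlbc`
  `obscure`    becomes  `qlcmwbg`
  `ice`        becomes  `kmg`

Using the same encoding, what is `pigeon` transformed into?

zkqgqx

The shift depends on letter class: consonant m→w is +10, but vowel u→w is +2. Vowels shift forward by 2 and consonants shift forward by 10.
Applying it to pigeon: p(cons)+10=z, i(vowel)+2=k, g(cons)+10=q, e(vowel)+2=g, o(vowel)+2=q, n(cons)+10=x.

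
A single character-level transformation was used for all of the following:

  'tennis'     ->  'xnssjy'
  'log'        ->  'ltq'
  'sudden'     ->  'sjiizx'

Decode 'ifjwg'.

The output letters match the input read backwards, each shifted +5: tennis reversed is sinnet. Two steps: reverse the string, then apply a Caesar shift of +5.
Undoing it on ifjwg: shift back: i−5=d, f−5=a, j−5=e, w−5=r, g−5=b → daerb; then reverse → bread.

bread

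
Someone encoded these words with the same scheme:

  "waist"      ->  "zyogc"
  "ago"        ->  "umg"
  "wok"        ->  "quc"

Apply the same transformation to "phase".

The output letters match the input read backwards, each shifted +6: waist reversed is tsiaw. Two steps: reverse the string, then apply a Caesar shift of +6.
On phase: reverse → esahp; then shift: e+6=k, s+6=y, a+6=g, h+6=n, p+6=v.

kygnv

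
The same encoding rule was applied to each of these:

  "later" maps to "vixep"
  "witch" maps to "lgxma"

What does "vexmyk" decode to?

guitar

The word is reversed, then every letter is shifted forward by 4.
Reversing it on vexmyk: shift back: v−4=r, e−4=a, x−4=t, m−4=i, y−4=u, k−4=g → ratiug; then reverse → guitar.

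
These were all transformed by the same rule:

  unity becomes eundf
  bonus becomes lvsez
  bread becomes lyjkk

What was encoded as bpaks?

rival

Shifts by position in unity: pos 0: u→e (+10), pos 1: n→u (+7), pos 2: i→n (+5), pos 3: t→d (+10), pos 4: y→f (+7) — repeating every 3. It's a Vigenère-style cipher with numeric key [10,7,5]: position i shifts by key[i mod 3].
Undoing it on bpaks: b−10=r, p−7=i, a−5=v, k−10=a, s−7=l.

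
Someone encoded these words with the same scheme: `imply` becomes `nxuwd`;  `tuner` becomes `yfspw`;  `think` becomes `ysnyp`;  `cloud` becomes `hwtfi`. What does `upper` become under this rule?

Shifts by position in imply: pos 0: i→n (+5), pos 1: m→x (+11), pos 2: p→u (+5), pos 3: l→w (+11) — repeating every 2. The shifts repeat in a cycle of length 2: positions 0,1,… shift by +5, +11, then the pattern repeats.
For upper: u+5=z, p+11=a, p+5=u, e+11=p, r+5=w.

zaupw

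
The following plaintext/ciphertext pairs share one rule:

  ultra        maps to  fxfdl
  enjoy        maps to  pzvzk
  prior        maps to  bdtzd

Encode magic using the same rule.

ylsto

Vowels shift forward by 11 and consonants shift forward by 12.
Applying it to magic: m(cons)+12=y, a(vowel)+11=l, g(cons)+12=s, i(vowel)+11=t, c(cons)+12=o.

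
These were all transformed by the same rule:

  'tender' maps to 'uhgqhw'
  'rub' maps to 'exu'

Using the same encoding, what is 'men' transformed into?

The output letters match the input read backwards, each shifted +3: tender reversed is rednet. The word is reversed, then every letter is shifted forward by 3.
Applying it to men: reverse → nem; then shift: n+3=q, e+3=h, m+3=p.

qhp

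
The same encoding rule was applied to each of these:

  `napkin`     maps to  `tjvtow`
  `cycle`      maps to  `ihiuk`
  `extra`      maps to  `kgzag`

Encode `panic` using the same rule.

It's a Vigenère-style cipher with numeric key [6,9]: position i shifts by key[i mod 2].
Applying it to panic: p+6=v, a+9=j, n+6=t, i+9=r, c+6=i.

vjtri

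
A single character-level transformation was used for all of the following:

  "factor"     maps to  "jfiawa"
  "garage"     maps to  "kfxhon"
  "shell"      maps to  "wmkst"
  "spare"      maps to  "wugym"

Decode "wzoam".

In factor: f→j is +4, a→f is +5, c→i is +6, t→a is +7 — the shift increases by 1 each position. The shift increases by 1 at each position, starting from +4: 4, 5, 6, ….
Reversing it on wzoam: w−4=s, z−5=u, o−6=i, a−7=t, m−8=e.

suite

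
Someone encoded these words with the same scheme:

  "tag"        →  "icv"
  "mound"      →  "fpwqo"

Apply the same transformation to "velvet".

vgxngx

Read the word backwards and shift each letter +2.
On velvet: reverse → tevlev; then shift: t+2=v, e+2=g, v+2=x, l+2=n, e+2=g, v+2=x.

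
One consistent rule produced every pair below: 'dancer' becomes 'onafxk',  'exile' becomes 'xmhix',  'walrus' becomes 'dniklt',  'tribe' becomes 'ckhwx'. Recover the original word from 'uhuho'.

d(3)→o(14) and a(0)→n(13) fit y≡9x+13 (mod 26); the inverse of 9 mod 26 is 3. Treating letters as 0–25, the rule is x ↦ 9x + 13 (mod 26).
Decoding uhuho: u(20)→3·(20−13)≡21=v; h(7)→3·(7−13)≡8=i; u(20)→3·(20−13)≡21=v; h(7)→3·(7−13)≡8=i; o(14)→3·(14−13)≡3=d (all mod 26).

vivid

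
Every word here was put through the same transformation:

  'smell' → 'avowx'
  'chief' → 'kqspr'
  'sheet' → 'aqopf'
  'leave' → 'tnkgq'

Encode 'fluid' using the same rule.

In smell: s→a is +8, m→v is +9, e→o is +10, l→w is +11 — the shift increases by 1 each position. The shift increases by 1 at each position, starting from +8: 8, 9, 10, ….
On fluid: f+8=n, l+9=u, u+10=e, i+11=t, d+12=p.

nuetp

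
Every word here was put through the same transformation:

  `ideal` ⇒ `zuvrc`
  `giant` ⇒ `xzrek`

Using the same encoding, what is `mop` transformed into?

Compare letters: i→z is +17, d→u is +17, e→v is +17 — a constant shift. It's a constant shift of +17 (ROT17).
Applying it to mop: m+17=d, o+17=f, p+17=g.

dfg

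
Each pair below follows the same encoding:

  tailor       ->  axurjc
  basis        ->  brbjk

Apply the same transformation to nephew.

fnqynw

Two steps: reverse the string, then apply a Caesar shift of +9.
Applying it to nephew: reverse → wehpen; then shift: w+9=f, e+9=n, h+9=q, p+9=y, e+9=n, n+9=w.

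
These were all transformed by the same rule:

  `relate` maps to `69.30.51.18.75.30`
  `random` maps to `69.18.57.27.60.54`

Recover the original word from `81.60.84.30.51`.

vowel

r(#18)→69 and e(#5)→30: differences scale by 3, so n = 3·pos + 15. Each letter becomes 3×(its alphabet position, a=1..z=26) + 15.
Reversing it on 81.60.84.30.51: 81→(81−15)÷3=22=v, 60→(60−15)÷3=15=o, 84→(84−15)÷3=23=w, 30→(30−15)÷3=5=e, 51→(51−15)÷3=12=l.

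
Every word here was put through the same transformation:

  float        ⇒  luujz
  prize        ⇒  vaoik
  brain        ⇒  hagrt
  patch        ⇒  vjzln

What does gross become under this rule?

mauby

The shifts repeat in a cycle of length 2: positions 0,1,… shift by +6, +9, then the pattern repeats.
On gross: g+6=m, r+9=a, o+6=u, s+9=b, s+6=y.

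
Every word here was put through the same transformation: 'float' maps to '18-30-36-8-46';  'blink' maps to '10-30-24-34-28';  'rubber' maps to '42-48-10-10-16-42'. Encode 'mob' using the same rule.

32-36-10

Each letter becomes 2×(its alphabet position, a=1..z=26) + 6.
For mob: m=13→32, o=15→36, b=2→10.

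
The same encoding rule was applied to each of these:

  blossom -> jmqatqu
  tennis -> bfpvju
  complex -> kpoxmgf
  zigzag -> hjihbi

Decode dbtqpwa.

A repeating key of period 3 is used — shifts +8, +1, +2 over and over.
Undoing it on dbtqpwa: d−8=v, b−1=a, t−2=r, q−8=i, p−1=o, w−2=u, a−8=s.

various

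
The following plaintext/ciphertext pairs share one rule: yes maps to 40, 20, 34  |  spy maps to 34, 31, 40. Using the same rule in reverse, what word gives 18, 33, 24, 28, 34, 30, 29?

y is letter #25 and maps to 40: an offset of 15. The number is (letter's place in the alphabet, a=1) + 15.
Undoing it on 18, 33, 24, 28, 34, 30, 29: 18→(18−15)÷1=3=c, 33→(33−15)÷1=18=r, 24→(24−15)÷1=9=i, 28→(28−15)÷1=13=m, 34→(34−15)÷1=19=s, 30→(30−15)÷1=15=o, 29→(29−15)÷1=14=n.

crimson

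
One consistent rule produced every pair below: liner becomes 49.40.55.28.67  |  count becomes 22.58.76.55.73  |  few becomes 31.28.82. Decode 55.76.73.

l(#12)→49 and i(#9)→40: differences scale by 3, so n = 3·pos + 13. With a=1..z=26, the number is 3·pos + 13.
Undoing it on 55.76.73: 55→(55−13)÷3=14=n, 76→(76−13)÷3=21=u, 73→(73−13)÷3=20=t.

nut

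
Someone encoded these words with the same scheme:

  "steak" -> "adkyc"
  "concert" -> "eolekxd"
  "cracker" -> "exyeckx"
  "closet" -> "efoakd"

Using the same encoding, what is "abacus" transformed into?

ybyega

Treating letters as 0–25, the rule is x ↦ 3x + 24 (mod 26).
For abacus: a(0)→3·0+24≡24=y; b(1)→3·1+24≡1=b; a(0)→3·0+24≡24=y; c(2)→3·2+24≡4=e; u(20)→3·20+24≡6=g; s(18)→3·18+24≡0=a (all mod 26).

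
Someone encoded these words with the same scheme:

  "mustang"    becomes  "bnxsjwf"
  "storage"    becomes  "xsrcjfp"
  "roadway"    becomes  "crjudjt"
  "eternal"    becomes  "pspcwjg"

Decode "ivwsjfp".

vintage

m(12)→b(1) and u(20)→n(13) fit y≡21x+9 (mod 26); the inverse of 21 mod 26 is 5. Each letter's alphabet position (a=0..z=25) is mapped through 21·x+9 mod 26 — an affine cipher.
Decoding ivwsjfp: i(8)→5·(8−9)≡21=v; v(21)→5·(21−9)≡8=i; w(22)→5·(22−9)≡13=n; s(18)→5·(18−9)≡19=t; j(9)→5·(9−9)≡0=a; f(5)→5·(5−9)≡6=g; p(15)→5·(15−9)≡4=e (all mod 26).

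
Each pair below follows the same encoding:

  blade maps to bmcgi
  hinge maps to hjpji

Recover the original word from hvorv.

Each letter shifts forward by its position index (0, 1, 2, …) — the shift grows by one for each successive letter.
Reversing it on hvorv: h−0=h, v−1=u, o−2=m, r−3=o, v−4=r.

humor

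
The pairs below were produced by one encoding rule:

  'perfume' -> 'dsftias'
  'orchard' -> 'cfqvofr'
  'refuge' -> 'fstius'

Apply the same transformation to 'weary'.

Compare letters: p→d is +14, e→s is +14, r→f is +14 — a constant shift. It's a constant shift of +14 (ROT14).
On weary: w+14=k, e+14=s, a+14=o, r+14=f, y+14=m.

ksofm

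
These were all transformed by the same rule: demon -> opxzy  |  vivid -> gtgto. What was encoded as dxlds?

Compare letters: d→o is +11, e→p is +11, m→x is +11 — a constant shift. This is a Caesar cipher with shift 11.
Undoing it on dxlds: d−11=s, x−11=m, l−11=a, d−11=s, s−11=h.

smash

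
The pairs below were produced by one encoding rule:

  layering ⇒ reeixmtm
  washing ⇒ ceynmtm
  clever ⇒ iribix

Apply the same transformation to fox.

lsd

The shift depends on letter class: consonant l→r is +6, but vowel a→e is +4. The rule splits by letter class: vowels +4, consonants +6.
Applying it to fox: f(cons)+6=l, o(vowel)+4=s, x(cons)+6=d.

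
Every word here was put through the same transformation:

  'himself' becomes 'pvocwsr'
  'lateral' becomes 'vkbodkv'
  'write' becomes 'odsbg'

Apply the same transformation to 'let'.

dov

The output letters match the input read backwards, each shifted +10: himself reversed is flesmih. Read the word backwards and shift each letter +10.
On let: reverse → tel; then shift: t+10=d, e+10=o, l+10=v.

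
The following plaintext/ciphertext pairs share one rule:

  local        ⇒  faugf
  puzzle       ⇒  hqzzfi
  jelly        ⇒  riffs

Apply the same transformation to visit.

Each letter's alphabet position (a=0..z=25) is mapped through 7·x+6 mod 26 — an affine cipher.
For visit: v(21)→7·21+6≡23=x; i(8)→7·8+6≡10=k; s(18)→7·18+6≡2=c; i(8)→7·8+6≡10=k; t(19)→7·19+6≡9=j (all mod 26).

xkckj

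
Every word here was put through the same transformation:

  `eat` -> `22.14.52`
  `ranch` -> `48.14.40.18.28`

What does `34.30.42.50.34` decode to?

e(#5)→22 and a(#1)→14: differences scale by 2, so n = 2·pos + 12. The formula is n = 2×(alphabet index, a=1) + 12.
Undoing it on 34.30.42.50.34: 34→(34−12)÷2=11=k, 30→(30−12)÷2=9=i, 42→(42−12)÷2=15=o, 50→(50−12)÷2=19=s, 34→(34−12)÷2=11=k.

kiosk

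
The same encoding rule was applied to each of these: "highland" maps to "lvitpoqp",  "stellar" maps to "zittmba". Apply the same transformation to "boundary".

The output letters match the input read backwards, each shifted +8: highland reversed is dnalhgih. Read the word backwards and shift each letter +8.
For boundary: reverse → yradnuob; then shift: y+8=g, r+8=z, a+8=i, d+8=l, n+8=v, u+8=c, o+8=w, b+8=j.

gzilvcwj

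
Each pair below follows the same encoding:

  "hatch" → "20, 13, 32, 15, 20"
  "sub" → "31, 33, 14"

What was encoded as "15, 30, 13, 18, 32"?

craft

h is letter #8 and maps to 20: an offset of 12. Each letter is replaced by its alphabet position (a=1..z=26) + 12.
Reversing it on 15, 30, 13, 18, 32: 15→(15−12)÷1=3=c, 30→(30−12)÷1=18=r, 13→(13−12)÷1=1=a, 18→(18−12)÷1=6=f, 32→(32−12)÷1=20=t.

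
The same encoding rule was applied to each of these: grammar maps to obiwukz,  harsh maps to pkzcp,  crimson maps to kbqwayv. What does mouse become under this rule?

uyccm

Shifts by position in grammar: pos 0: g→o (+8), pos 1: r→b (+10), pos 2: a→i (+8), pos 3: m→w (+10) — repeating every 2. The shifts repeat in a cycle of length 2: positions 0,1,… shift by +8, +10, then the pattern repeats.
For mouse: m+8=u, o+10=y, u+8=c, s+10=c, e+8=m.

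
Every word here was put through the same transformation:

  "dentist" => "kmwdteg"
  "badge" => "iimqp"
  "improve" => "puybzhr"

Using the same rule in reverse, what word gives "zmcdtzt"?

In dentist: d→k is +7, e→m is +8, n→w is +9, t→d is +10 — the shift increases by 1 each position. Letter i (0-indexed) is shifted by i+7, so successive shifts are 7, 8, 9, ….
Undoing it on zmcdtzt: z−7=s, m−8=e, c−9=t, d−10=t, t−11=i, z−12=n, t−13=g.

setting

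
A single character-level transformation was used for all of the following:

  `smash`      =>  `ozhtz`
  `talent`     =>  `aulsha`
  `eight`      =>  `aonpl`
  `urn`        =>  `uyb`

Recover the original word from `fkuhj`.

candy

Read the word backwards and shift each letter +7.
Undoing it on fkuhj: shift back: f−7=y, k−7=d, u−7=n, h−7=a, j−7=c → ydnac; then reverse → candy.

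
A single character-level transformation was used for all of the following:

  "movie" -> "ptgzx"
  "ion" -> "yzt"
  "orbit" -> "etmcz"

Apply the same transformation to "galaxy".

Read the word backwards and shift each letter +11.
For galaxy: reverse → yxalag; then shift: y+11=j, x+11=i, a+11=l, l+11=w, a+11=l, g+11=r.

jilwlr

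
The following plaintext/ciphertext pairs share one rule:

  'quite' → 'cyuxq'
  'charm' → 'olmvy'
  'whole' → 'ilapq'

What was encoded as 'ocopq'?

cycle

Shifts by position in quite: pos 0: q→c (+12), pos 1: u→y (+4), pos 2: i→u (+12), pos 3: t→x (+4) — repeating every 2. The shifts repeat in a cycle of length 2: positions 0,1,… shift by +12, +4, then the pattern repeats.
Undoing it on ocopq: o−12=c, c−4=y, o−12=c, p−4=l, q−12=e.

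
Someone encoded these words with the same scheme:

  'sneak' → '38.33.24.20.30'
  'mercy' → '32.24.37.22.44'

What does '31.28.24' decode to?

s is letter #19 and maps to 38: an offset of 19. The number is (letter's place in the alphabet, a=1) + 19.
Undoing it on 31.28.24: 31→(31−19)÷1=12=l, 28→(28−19)÷1=9=i, 24→(24−19)÷1=5=e.

lie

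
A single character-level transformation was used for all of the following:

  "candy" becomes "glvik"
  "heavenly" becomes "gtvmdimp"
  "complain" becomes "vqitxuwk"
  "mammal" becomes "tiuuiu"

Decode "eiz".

raw

The output letters match the input read backwards, each shifted +8: candy reversed is ydnac. Read the word backwards and shift each letter +8.
Reversing it on eiz: shift back: e−8=w, i−8=a, z−8=r → war; then reverse → raw.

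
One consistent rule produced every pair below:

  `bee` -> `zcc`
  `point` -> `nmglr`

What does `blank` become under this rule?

zjyli

Compare letters: b→z is +24, e→c is +24, e→c is +24 — a constant shift. It's a constant shift of +24 (ROT24).
Applying it to blank: b+24=z, l+24=j, a+24=y, n+24=l, k+24=i.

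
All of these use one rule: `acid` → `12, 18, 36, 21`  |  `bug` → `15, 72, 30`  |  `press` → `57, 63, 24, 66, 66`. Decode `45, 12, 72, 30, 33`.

a(#1)→12 and c(#3)→18: differences scale by 3, so n = 3·pos + 9. Each letter becomes 3×(its alphabet position, a=1..z=26) + 9.
Decoding 45, 12, 72, 30, 33: 45→(45−9)÷3=12=l, 12→(12−9)÷3=1=a, 72→(72−9)÷3=21=u, 30→(30−9)÷3=7=g, 33→(33−9)÷3=8=h.

laugh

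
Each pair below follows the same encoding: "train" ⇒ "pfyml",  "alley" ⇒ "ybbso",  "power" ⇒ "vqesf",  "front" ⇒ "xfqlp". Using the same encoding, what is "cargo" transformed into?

t(19)→p(15) and r(17)→f(5) fit y≡5x+24 (mod 26); the inverse of 5 mod 26 is 21. This is an affine cipher: with a=0,…,z=25, each position x becomes (5x+24) mod 26.
On cargo: c(2)→5·2+24≡8=i; a(0)→5·0+24≡24=y; r(17)→5·17+24≡5=f; g(6)→5·6+24≡2=c; o(14)→5·14+24≡16=q (all mod 26).

iyfcq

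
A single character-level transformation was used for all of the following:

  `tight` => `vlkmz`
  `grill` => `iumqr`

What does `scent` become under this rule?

ufisz

In tight: t→v is +2, i→l is +3, g→k is +4, h→m is +5 — the shift increases by 1 each position. Letter i (0-indexed) is shifted by i+2, so successive shifts are 2, 3, 4, ….
On scent: s+2=u, c+3=f, e+4=i, n+5=s, t+6=z.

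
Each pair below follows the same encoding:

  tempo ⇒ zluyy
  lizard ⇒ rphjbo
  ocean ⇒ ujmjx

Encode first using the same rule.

lpzbd

In tempo: t→z is +6, e→l is +7, m→u is +8, p→y is +9 — the shift increases by 1 each position. Each letter shifts forward by (position + 6), i.e. 6, 7, 8, … — the shift grows by one for each successive letter.
For first: f+6=l, i+7=p, r+8=z, s+9=b, t+10=d.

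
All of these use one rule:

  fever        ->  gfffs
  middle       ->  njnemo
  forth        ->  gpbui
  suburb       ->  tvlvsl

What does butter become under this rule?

Shifts by position in fever: pos 0: f→g (+1), pos 1: e→f (+1), pos 2: v→f (+10), pos 3: e→f (+1), pos 4: r→s (+1) — repeating every 3. It's a Vigenère-style cipher with numeric key [1,1,10]: position i shifts by key[i mod 3].
On butter: b+1=c, u+1=v, t+10=d, t+1=u, e+1=f, r+10=b.

cvdufb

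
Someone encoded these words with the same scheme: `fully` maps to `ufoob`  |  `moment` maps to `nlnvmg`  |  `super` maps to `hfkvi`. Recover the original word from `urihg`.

first

This is an affine cipher: with a=0,…,z=25, each position x becomes (25x+25) mod 26.
Decoding urihg: u(20)→25·(20−25)≡5=f; r(17)→25·(17−25)≡8=i; i(8)→25·(8−25)≡17=r; h(7)→25·(7−25)≡18=s; g(6)→25·(6−25)≡19=t (all mod 26).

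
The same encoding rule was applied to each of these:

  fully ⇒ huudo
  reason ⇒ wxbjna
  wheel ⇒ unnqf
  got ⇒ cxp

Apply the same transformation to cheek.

tnnql

The word is reversed, then every letter is shifted forward by 9.
For cheek: reverse → keehc; then shift: k+9=t, e+9=n, e+9=n, h+9=q, c+9=l.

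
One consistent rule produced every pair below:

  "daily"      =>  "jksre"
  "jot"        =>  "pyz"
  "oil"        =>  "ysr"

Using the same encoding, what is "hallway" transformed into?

nkrrcke

The shift depends on letter class: consonant d→j is +6, but vowel a→k is +10. Two shifts are in play — +10 for a/e/i/o/u, +6 for every other letter.
On hallway: h(cons)+6=n, a(vowel)+10=k, l(cons)+6=r, l(cons)+6=r, w(cons)+6=c, a(vowel)+10=k, y(cons)+6=e.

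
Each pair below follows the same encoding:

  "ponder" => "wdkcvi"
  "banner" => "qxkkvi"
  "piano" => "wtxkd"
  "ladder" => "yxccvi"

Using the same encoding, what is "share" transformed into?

baxiv

p(15)→w(22) and o(14)→d(3) fit y≡19x+23 (mod 26); the inverse of 19 mod 26 is 11. Each letter's alphabet position (a=0..z=25) is mapped through 19·x+23 mod 26 — an affine cipher.
For share: s(18)→19·18+23≡1=b; h(7)→19·7+23≡0=a; a(0)→19·0+23≡23=x; r(17)→19·17+23≡8=i; e(4)→19·4+23≡21=v (all mod 26).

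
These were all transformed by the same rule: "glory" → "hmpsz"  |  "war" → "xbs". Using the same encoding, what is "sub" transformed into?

tvc

Compare letters: g→h is +1, l→m is +1, o→p is +1 — a constant shift. This is a Caesar cipher with shift 1.
On sub: s+1=t, u+1=v, b+1=c.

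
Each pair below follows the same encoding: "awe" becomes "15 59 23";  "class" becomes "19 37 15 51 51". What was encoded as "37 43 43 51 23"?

loose

Each letter becomes 2×(its alphabet position, a=1..z=26) + 13.
Decoding 37 43 43 51 23: 37→(37−13)÷2=12=l, 43→(43−13)÷2=15=o, 43→(43−13)÷2=15=o, 51→(51−13)÷2=19=s, 23→(23−13)÷2=5=e.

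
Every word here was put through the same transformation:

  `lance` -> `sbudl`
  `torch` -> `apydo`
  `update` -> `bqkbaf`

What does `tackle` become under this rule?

abjlsf

Shifts by position in lance: pos 0: l→s (+7), pos 1: a→b (+1), pos 2: n→u (+7), pos 3: c→d (+1) — repeating every 2. A repeating key of period 2 is used — shifts +7, +1 over and over.
Applying it to tackle: t+7=a, a+1=b, c+7=j, k+1=l, l+7=s, e+1=f.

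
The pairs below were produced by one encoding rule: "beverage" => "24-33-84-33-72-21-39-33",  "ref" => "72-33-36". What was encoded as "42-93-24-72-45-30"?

b(#2)→24 and e(#5)→33: differences scale by 3, so n = 3·pos + 18. With a=1..z=26, the number is 3·pos + 18.
Undoing it on 42-93-24-72-45-30: 42→(42−18)÷3=8=h, 93→(93−18)÷3=25=y, 24→(24−18)÷3=2=b, 72→(72−18)÷3=18=r, 45→(45−18)÷3=9=i, 30→(30−18)÷3=4=d.

hybrid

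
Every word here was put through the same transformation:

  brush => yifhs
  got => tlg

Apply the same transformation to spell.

hkvoo

Each letter is replaced by its mirror in the alphabet: a↔z, b↔y, c↔x, and so on (the Atbash cipher).
On spell: s↔h, p↔k, e↔v, l↔o, l↔o.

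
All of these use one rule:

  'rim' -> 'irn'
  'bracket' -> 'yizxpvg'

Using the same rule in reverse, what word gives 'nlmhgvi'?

This is the alphabet-reversal cipher (Atbash): a becomes z, b becomes y, etc.
Undoing it on nlmhgvi: n↔m, l↔o, m↔n, h↔s, g↔t, v↔e, i↔r.

monster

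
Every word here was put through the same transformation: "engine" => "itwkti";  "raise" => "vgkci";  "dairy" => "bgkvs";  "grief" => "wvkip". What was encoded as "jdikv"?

their

e(4)→i(8) and n(13)→t(19) fit y≡7x+6 (mod 26); the inverse of 7 mod 26 is 15. Treating letters as 0–25, the rule is x ↦ 7x + 6 (mod 26).
Reversing it on jdikv: j(9)→15·(9−6)≡19=t; d(3)→15·(3−6)≡7=h; i(8)→15·(8−6)≡4=e; k(10)→15·(10−6)≡8=i; v(21)→15·(21−6)≡17=r (all mod 26).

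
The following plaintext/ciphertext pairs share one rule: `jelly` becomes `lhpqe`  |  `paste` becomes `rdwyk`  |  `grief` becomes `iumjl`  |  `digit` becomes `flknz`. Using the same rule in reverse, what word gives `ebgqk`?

In jelly: j→l is +2, e→h is +3, l→p is +4, l→q is +5 — the shift increases by 1 each position. Each letter shifts forward by (position + 2), i.e. 2, 3, 4, … — the shift grows by one for each successive letter.
Decoding ebgqk: e−2=c, b−3=y, g−4=c, q−5=l, k−6=e.

cycle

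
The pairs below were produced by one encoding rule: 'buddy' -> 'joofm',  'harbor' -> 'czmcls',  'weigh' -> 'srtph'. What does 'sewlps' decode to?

health

The output letters match the input read backwards, each shifted +11: buddy reversed is yddub. Two steps: reverse the string, then apply a Caesar shift of +11.
Decoding sewlps: shift back: s−11=h, e−11=t, w−11=l, l−11=a, p−11=e, s−11=h → htlaeh; then reverse → health.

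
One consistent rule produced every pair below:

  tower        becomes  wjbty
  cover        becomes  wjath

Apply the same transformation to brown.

The output letters match the input read backwards, each shifted +5: tower reversed is rewot. Read the word backwards and shift each letter +5.
For brown: reverse → nworb; then shift: n+5=s, w+5=b, o+5=t, r+5=w, b+5=g.

sbtwg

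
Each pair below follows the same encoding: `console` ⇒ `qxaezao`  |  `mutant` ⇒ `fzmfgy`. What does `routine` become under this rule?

qzufgad

The output letters match the input read backwards, each shifted +12: console reversed is elosnoc. Two steps: reverse the string, then apply a Caesar shift of +12.
Applying it to routine: reverse → enituor; then shift: e+12=q, n+12=z, i+12=u, t+12=f, u+12=g, o+12=a, r+12=d.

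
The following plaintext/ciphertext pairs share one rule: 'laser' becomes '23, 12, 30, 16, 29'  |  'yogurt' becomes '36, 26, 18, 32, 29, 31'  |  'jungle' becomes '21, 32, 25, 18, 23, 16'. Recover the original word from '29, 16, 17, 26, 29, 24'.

l is letter #12 and maps to 23: an offset of 11. The number is (letter's place in the alphabet, a=1) + 11.
Undoing it on 29, 16, 17, 26, 29, 24: 29→(29−11)÷1=18=r, 16→(16−11)÷1=5=e, 17→(17−11)÷1=6=f, 26→(26−11)÷1=15=o, 29→(29−11)÷1=18=r, 24→(24−11)÷1=13=m.

reform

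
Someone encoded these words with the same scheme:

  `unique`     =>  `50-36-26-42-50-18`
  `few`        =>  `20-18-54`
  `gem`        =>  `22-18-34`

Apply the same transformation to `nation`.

u(#21)→50 and n(#14)→36: differences scale by 2, so n = 2·pos + 8. With a=1..z=26, the number is 2·pos + 8.
On nation: n=14→36, a=1→10, t=20→48, i=9→26, o=15→38, n=14→36.

36-10-48-26-38-36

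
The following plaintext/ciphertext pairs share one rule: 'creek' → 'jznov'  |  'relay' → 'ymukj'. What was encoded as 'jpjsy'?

The shift increases by 1 at each position, starting from +7: 7, 8, 9, ….
Decoding jpjsy: j−7=c, p−8=h, j−9=a, s−10=i, y−11=n.

chain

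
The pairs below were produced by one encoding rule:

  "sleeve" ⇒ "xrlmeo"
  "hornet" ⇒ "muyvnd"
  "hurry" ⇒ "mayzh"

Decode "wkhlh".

ready

In sleeve: s→x is +5, l→r is +6, e→l is +7, e→m is +8 — the shift increases by 1 each position. The shift increases by 1 at each position, starting from +5: 5, 6, 7, ….
Undoing it on wkhlh: w−5=r, k−6=e, h−7=a, l−8=d, h−9=y.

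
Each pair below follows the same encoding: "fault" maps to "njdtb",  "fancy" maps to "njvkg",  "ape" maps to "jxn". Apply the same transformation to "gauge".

The shift depends on letter class: consonant f→n is +8, but vowel a→j is +9. The rule splits by letter class: vowels +9, consonants +8.
For gauge: g(cons)+8=o, a(vowel)+9=j, u(vowel)+9=d, g(cons)+8=o, e(vowel)+9=n.

ojdon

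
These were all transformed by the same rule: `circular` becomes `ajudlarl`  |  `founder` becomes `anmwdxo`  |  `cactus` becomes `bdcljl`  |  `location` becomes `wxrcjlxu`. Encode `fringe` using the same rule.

The output letters match the input read backwards, each shifted +9: circular reversed is ralucric. Two steps: reverse the string, then apply a Caesar shift of +9.
For fringe: reverse → egnirf; then shift: e+9=n, g+9=p, n+9=w, i+9=r, r+9=a, f+9=o.

npwrao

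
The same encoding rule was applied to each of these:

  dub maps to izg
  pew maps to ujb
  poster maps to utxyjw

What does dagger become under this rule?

iflljw

Compare letters: d→i is +5, u→z is +5, b→g is +5 — a constant shift. It's a constant shift of +5 (ROT5).
For dagger: d+5=i, a+5=f, g+5=l, g+5=l, e+5=j, r+5=w.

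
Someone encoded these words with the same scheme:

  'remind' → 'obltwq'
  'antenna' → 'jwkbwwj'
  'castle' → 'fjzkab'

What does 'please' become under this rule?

Each letter's alphabet position (a=0..z=25) is mapped through 11·x+9 mod 26 — an affine cipher.
For please: p(15)→11·15+9≡18=s; l(11)→11·11+9≡0=a; e(4)→11·4+9≡1=b; a(0)→11·0+9≡9=j; s(18)→11·18+9≡25=z; e(4)→11·4+9≡1=b (all mod 26).

sabjzb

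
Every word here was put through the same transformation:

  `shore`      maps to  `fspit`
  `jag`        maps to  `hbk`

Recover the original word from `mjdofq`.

The output letters match the input read backwards, each shifted +1: shore reversed is erohs. The word is reversed, then every letter is shifted forward by 1.
Decoding mjdofq: shift back: m−1=l, j−1=i, d−1=c, o−1=n, f−1=e, q−1=p → licnep; then reverse → pencil.

pencil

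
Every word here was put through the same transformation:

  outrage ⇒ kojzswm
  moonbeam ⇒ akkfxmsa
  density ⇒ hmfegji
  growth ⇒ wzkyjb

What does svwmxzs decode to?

o(14)→k(10) and u(20)→o(14) fit y≡5x+18 (mod 26); the inverse of 5 mod 26 is 21. Treating letters as 0–25, the rule is x ↦ 5x + 18 (mod 26).
Undoing it on svwmxzs: s(18)→21·(18−18)≡0=a; v(21)→21·(21−18)≡11=l; w(22)→21·(22−18)≡6=g; m(12)→21·(12−18)≡4=e; x(23)→21·(23−18)≡1=b; z(25)→21·(25−18)≡17=r; s(18)→21·(18−18)≡0=a (all mod 26).

algebra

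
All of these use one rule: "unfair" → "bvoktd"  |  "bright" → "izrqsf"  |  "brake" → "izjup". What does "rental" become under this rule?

Each letter shifts forward by (position + 7), i.e. 7, 8, 9, … — the shift grows by one for each successive letter.
For rental: r+7=y, e+8=m, n+9=w, t+10=d, a+11=l, l+12=x.

ymwdlx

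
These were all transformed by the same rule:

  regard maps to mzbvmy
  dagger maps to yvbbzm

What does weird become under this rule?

Compare letters: r→m is +21, e→z is +21, g→b is +21 — a constant shift. Every letter moves 21 places later in the alphabet, wrapping around z→a.
On weird: w+21=r, e+21=z, i+21=d, r+21=m, d+21=y.

rzdmy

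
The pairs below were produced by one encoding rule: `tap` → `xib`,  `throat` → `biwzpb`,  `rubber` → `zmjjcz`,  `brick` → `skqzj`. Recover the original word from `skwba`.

stock

The output letters match the input read backwards, each shifted +8: tap reversed is pat. Two steps: reverse the string, then apply a Caesar shift of +8.
Reversing it on skwba: shift back: s−8=k, k−8=c, w−8=o, b−8=t, a−8=s → kcots; then reverse → stock.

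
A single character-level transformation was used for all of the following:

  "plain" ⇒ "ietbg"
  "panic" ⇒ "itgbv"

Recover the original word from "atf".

ham

Every letter moves 19 places later in the alphabet, wrapping around z→a.
Undoing it on atf: a−19=h, t−19=a, f−19=m.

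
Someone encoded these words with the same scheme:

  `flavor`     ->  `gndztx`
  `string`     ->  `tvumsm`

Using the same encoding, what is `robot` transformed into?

sqesy

In flavor: f→g is +1, l→n is +2, a→d is +3, v→z is +4 — the shift increases by 1 each position. Each letter shifts forward by (position + 1), i.e. 1, 2, 3, … — the shift grows by one for each successive letter.
Applying it to robot: r+1=s, o+2=q, b+3=e, o+4=s, t+5=y.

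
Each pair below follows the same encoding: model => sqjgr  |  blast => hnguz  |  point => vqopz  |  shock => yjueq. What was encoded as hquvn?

Shifts by position in model: pos 0: m→s (+6), pos 1: o→q (+2), pos 2: d→j (+6), pos 3: e→g (+2) — repeating every 2. The shifts repeat in a cycle of length 2: positions 0,1,… shift by +6, +2, then the pattern repeats.
Reversing it on hquvn: h−6=b, q−2=o, u−6=o, v−2=t, n−6=h.

booth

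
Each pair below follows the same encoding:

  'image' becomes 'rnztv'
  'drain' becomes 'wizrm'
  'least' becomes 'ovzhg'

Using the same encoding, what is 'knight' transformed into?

Each pair mirrors across the alphabet (i↔r, m↔n, a↔z): positions sum to 25. Each letter is replaced by its mirror in the alphabet: a↔z, b↔y, c↔x, and so on (the Atbash cipher).
For knight: k↔p, n↔m, i↔r, g↔t, h↔s, t↔g.

pmrtsg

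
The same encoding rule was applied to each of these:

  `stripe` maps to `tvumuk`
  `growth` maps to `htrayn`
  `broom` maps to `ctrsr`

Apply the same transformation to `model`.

nqgiq

In stripe: s→t is +1, t→v is +2, r→u is +3, i→m is +4 — the shift increases by 1 each position. Each letter shifts forward by (position + 1), i.e. 1, 2, 3, … — the shift grows by one for each successive letter.
On model: m+1=n, o+2=q, d+3=g, e+4=i, l+5=q.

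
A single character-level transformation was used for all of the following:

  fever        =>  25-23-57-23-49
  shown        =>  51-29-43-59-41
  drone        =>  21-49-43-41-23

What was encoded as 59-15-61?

wax

f(#6)→25 and e(#5)→23: differences scale by 2, so n = 2·pos + 13. The formula is n = 2×(alphabet index, a=1) + 13.
Undoing it on 59-15-61: 59→(59−13)÷2=23=w, 15→(15−13)÷2=1=a, 61→(61−13)÷2=24=x.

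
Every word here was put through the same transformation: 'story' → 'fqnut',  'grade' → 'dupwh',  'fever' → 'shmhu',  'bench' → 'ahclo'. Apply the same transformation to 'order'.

nuwhu

s(18)→f(5) and t(19)→q(16) fit y≡11x+15 (mod 26); the inverse of 11 mod 26 is 19. Each letter's alphabet position (a=0..z=25) is mapped through 11·x+15 mod 26 — an affine cipher.
For order: o(14)→11·14+15≡13=n; r(17)→11·17+15≡20=u; d(3)→11·3+15≡22=w; e(4)→11·4+15≡7=h; r(17)→11·17+15≡20=u (all mod 26).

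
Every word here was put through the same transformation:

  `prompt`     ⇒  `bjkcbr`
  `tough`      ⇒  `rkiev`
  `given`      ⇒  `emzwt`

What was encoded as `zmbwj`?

viper

p(15)→b(1) and r(17)→j(9) fit y≡17x+6 (mod 26); the inverse of 17 mod 26 is 23. Each letter's alphabet position (a=0..z=25) is mapped through 17·x+6 mod 26 — an affine cipher.
Decoding zmbwj: z(25)→23·(25−6)≡21=v; m(12)→23·(12−6)≡8=i; b(1)→23·(1−6)≡15=p; w(22)→23·(22−6)≡4=e; j(9)→23·(9−6)≡17=r (all mod 26).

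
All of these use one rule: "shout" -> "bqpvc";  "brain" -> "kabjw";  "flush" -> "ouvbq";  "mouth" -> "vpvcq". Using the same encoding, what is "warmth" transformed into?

The shift depends on letter class: consonant s→b is +9, but vowel o→p is +1. Vowels shift forward by 1 and consonants shift forward by 9.
On warmth: w(cons)+9=f, a(vowel)+1=b, r(cons)+9=a, m(cons)+9=v, t(cons)+9=c, h(cons)+9=q.

fbavcq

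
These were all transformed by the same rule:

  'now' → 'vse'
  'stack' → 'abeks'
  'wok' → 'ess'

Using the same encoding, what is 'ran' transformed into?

zev

Vowels shift forward by 4 and consonants shift forward by 8.
For ran: r(cons)+8=z, a(vowel)+4=e, n(cons)+8=v.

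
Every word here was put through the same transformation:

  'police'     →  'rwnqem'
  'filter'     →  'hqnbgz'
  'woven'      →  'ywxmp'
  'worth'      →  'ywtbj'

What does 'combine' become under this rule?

Shifts by position in police: pos 0: p→r (+2), pos 1: o→w (+8), pos 2: l→n (+2), pos 3: i→q (+8) — repeating every 2. A repeating key of period 2 is used — shifts +2, +8 over and over.
Applying it to combine: c+2=e, o+8=w, m+2=o, b+8=j, i+2=k, n+8=v, e+2=g.

ewojkvg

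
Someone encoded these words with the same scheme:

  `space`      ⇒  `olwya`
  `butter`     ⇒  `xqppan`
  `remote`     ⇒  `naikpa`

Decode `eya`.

ice

Every letter moves 22 places later in the alphabet, wrapping around z→a.
Reversing it on eya: e−22=i, y−22=c, a−22=e.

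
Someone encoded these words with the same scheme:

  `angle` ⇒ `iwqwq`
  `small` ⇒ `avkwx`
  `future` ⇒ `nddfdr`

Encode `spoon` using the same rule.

ayyzz

The shift increases by 1 at each position, starting from +8: 8, 9, 10, ….
On spoon: s+8=a, p+9=y, o+10=y, o+11=z, n+12=z.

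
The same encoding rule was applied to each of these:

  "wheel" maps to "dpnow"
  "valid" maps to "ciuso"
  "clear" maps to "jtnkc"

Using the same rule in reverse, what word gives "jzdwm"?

In wheel: w→d is +7, h→p is +8, e→n is +9, e→o is +10 — the shift increases by 1 each position. Each letter shifts forward by (position + 7), i.e. 7, 8, 9, … — the shift grows by one for each successive letter.
Decoding jzdwm: j−7=c, z−8=r, d−9=u, w−10=m, m−11=b.

crumb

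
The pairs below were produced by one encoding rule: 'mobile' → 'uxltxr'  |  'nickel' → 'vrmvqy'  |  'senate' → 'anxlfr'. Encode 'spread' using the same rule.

In mobile: m→u is +8, o→x is +9, b→l is +10, i→t is +11 — the shift increases by 1 each position. Each letter shifts forward by (position + 8), i.e. 8, 9, 10, … — the shift grows by one for each successive letter.
For spread: s+8=a, p+9=y, r+10=b, e+11=p, a+12=m, d+13=q.

aybpmq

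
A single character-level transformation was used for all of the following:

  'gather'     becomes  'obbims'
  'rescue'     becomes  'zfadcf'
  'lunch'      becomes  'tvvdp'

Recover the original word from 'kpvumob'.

It's a Vigenère-style cipher with numeric key [8,1]: position i shifts by key[i mod 2].
Reversing it on kpvumob: k−8=c, p−1=o, v−8=n, u−1=t, m−8=e, o−1=n, b−8=t.

content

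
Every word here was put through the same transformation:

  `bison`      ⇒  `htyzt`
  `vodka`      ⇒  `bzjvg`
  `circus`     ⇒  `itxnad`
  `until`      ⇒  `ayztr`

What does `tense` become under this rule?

Shifts by position in bison: pos 0: b→h (+6), pos 1: i→t (+11), pos 2: s→y (+6), pos 3: o→z (+11) — repeating every 2. The shifts repeat in a cycle of length 2: positions 0,1,… shift by +6, +11, then the pattern repeats.
Applying it to tense: t+6=z, e+11=p, n+6=t, s+11=d, e+6=k.

zptdk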